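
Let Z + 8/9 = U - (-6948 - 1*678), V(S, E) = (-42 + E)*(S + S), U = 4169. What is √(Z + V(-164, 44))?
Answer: √100243/3 ≈ 105.54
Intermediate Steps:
V(S, E) = 2*S*(-42 + E) (V(S, E) = (-42 + E)*(2*S) = 2*S*(-42 + E))
Z = 106147/9 (Z = -8/9 + (4169 - (-6948 - 1*678)) = -8/9 + (4169 - (-6948 - 678)) = -8/9 + (4169 - 1*(-7626)) = -8/9 + (4169 + 7626) = -8/9 + 11795 = 106147/9 ≈ 11794.)
√(Z + V(-164, 44)) = √(106147/9 + 2*(-164)*(-42 + 44)) = √(106147/9 + 2*(-164)*2) = √(106147/9 - 656) = √(100243/9) = √100243/3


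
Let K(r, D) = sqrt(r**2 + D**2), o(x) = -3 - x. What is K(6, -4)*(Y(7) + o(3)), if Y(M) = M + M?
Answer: 16*sqrt(13) ≈ 57.689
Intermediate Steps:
K(r, D) = sqrt(D**2 + r**2)
Y(M) = 2*M
K(6, -4)*(Y(7) + o(3)) = sqrt((-4)**2 + 6**2)*(2*7 + (-3 - 1*3)) = sqrt(16 + 36)*(14 + (-3 - 3)) = sqrt(52)*(14 - 6) = (2*sqrt(13))*8 = 16*sqrt(13)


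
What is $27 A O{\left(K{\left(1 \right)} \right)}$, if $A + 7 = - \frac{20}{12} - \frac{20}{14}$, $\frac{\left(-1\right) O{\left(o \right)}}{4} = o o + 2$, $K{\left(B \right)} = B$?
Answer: $\frac{22896}{7} \approx 3270.9$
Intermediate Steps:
$O{\left(o \right)} = -8 - 4 o^{2}$ ($O{\left(o \right)} = - 4 \left(o o + 2\right) = - 4 \left(o^{2} + 2\right) = - 4 \left(2 + o^{2}\right) = -8 - 4 o^{2}$)
$A = - \frac{212}{21}$ ($A = -7 - \left(\frac{5}{3} + \frac{10}{7}\right) = -7 - \frac{65}{21} = - \frac{212}{21} \approx -10.095$)
$27 A O{\left(K{\left(1 \right)} \right)} = 27 \left(- \frac{212}{21}\right) \left(-8 - 4 \cdot 1^{2}\right) = - \frac{1908 \left(-8 - 4\right)}{7} = \left(- \frac{1908}{7}\right) \left(-12\right) = \frac{22896}{7}$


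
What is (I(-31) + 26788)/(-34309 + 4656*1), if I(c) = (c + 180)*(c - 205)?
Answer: 8376/29653 ≈ 0.28247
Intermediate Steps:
I(c) = (-205 + c)*(180 + c) (I(c) = (180 + c)*(-205 + c) = (-205 + c)*(180 + c))
(I(-31) + 26788)/(-34309 + 4656*1) = ((-36900 + (-31)² - 25*(-31)) + 26788)/(-34309 + 4656*1) = ((-36900 + 961 + 775) + 26788)/(-34309 + 4656) = (-35164 + 26788)/(-29653) = -8376*(-1/29653) = 8376/29653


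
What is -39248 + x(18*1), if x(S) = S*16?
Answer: -38960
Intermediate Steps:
x(S) = 16*S
-39248 + x(18*1) = -39248 + 16*(18*1) = -39248 + 16*18 = -39248 + 288 = -38960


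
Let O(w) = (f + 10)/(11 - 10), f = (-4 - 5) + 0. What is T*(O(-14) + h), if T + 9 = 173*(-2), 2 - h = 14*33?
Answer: 162945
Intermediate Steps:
h = -460 (h = 2 - 14*33 = 2 - 1*462 = 2 - 462 = -460)
f = -9 (f = -9 + 0 = -9)
T = -355 (T = -9 + 173*(-2) = -9 - 346 = -355)
O(w) = 1 (O(w) = (-9 + 10)/(11 - 10) = 1/1 = 1*1 = 1)
T*(O(-14) + h) = -355*(1 - 460) = -355*(-459) = 162945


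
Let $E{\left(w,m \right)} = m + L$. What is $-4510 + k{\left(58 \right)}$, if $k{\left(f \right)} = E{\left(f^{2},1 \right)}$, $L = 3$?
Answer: $-4506$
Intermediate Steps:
$E{\left(w,m \right)} = 3 + m$ ($E{\left(w,m \right)} = m + 3 = 3 + m$)
$k{\left(f \right)} = 4$ ($k{\left(f \right)} = 3 + 1 = 4$)
$-4510 + k{\left(58 \right)} = -4510 + 4 = -4506$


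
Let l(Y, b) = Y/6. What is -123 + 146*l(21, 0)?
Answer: 388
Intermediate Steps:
l(Y, b) = Y/6 (l(Y, b) = Y*(1/6) = Y/6)
-123 + 146*l(21, 0) = -123 + 146*((1/6)*21) = -123 + 146*(7/2) = -123 + 511 = 388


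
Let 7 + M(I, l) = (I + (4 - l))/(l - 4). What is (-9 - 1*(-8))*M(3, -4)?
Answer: 67/8 ≈ 8.3750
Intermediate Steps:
M(I, l) = -7 + (4 + I - l)/(-4 + l) (M(I, l) = -7 + (I + (4 - l))/(l - 4) = -7 + (4 + I - l)/(-4 + l))
(-9 - 1*(-8))*M(3, -4) = (-9 - 1*(-8))*((32 + 3 - 8*(-4))/(-4 - 4)) = (-9 + 8)*((32 + 3 + 32)/(-8)) = -(-1)*67/8 = -1*(-67/8) = 67/8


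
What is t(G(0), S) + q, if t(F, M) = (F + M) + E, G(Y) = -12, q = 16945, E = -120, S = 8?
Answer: 16821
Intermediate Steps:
t(F, M) = -120 + F + M (t(F, M) = (F + M) - 120 = -120 + F + M)
t(G(0), S) + q = (-120 - 12 + 8) + 16945 = -124 + 16945 = 16821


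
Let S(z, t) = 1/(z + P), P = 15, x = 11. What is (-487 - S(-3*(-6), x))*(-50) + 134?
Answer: 808022/33 ≈ 24486.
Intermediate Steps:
S(z, t) = 1/(15 + z) (S(z, t) = 1/(z + 15) = 1/(15 + z))
(-487 - S(-3*(-6), x))*(-50) + 134 = (-487 - 1/(15 - 3*(-6)))*(-50) + 134 = (-487 - 1/(15 + 18))*(-50) + 134 = (-487 - 1/33)*(-50) + 134 = -16072/33*(-50) + 134 = 803600/33 + 134 = 808022/33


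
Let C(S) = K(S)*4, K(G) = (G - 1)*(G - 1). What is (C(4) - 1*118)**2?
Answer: 6724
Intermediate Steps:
K(G) = (-1 + G)**2 (K(G) = (-1 + G)*(-1 + G) = (-1 + G)**2)
C(S) = 4*(-1 + S)**2 (C(S) = (-1 + S)**2*4 = 4*(-1 + S)**2)
(C(4) - 1*118)**2 = (4*(-1 + 4)**2 - 1*118)**2 = (4*3**2 - 118)**2 = (4*9 - 118)**2 = (36 - 118)**2 = (-82)**2 = 6724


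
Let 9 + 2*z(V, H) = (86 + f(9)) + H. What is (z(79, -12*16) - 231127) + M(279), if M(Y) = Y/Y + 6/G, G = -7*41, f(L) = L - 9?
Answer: -132699341/574 ≈ -2.3118e+5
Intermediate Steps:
f(L) = -9 + L
G = -287
z(V, H) = 77/2 + H/2 (z(V, H) = -9/2 + ((86 + (-9 + 9)) + H)/2 = -9/2 + ((86 + 0) + H)/2 = -9/2 + (86 + H)/2 = -9/2 + (43 + H/2) = 77/2 + H/2)
M(Y) = 281/287 (M(Y) = Y/Y + 6/(-287) = 1 + 6*(-1/287) = 1 - 6/287 = 281/287)
(z(79, -12*16) - 231127) + M(279) = ((77/2 + (-12*16)/2) - 231127) + 281/287 = ((77/2 + (1/2)*(-192)) - 231127) + 281/287 = ((77/2 - 96) - 231127) + 281/287 = (-115/2 - 231127) + 281/287 = -462369/2 + 281/287 = -132699341/574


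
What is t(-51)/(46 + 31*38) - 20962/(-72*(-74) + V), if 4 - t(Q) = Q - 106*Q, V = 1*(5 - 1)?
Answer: -13547255/1631592 ≈ -8.3031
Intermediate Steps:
V = 4 (V = 1*4 = 4)
t(Q) = 4 + 105*Q (t(Q) = 4 - (Q - 106*Q) = 4 - (-105)*Q = 4 + 105*Q)
t(-51)/(46 + 31*38) - 20962/(-72*(-74) + V) = (4 + 105*(-51))/(46 + 31*38) - 20962/(-72*(-74) + 4) = (4 - 5355)/(46 + 1178) - 20962/(5328 + 4) = -5351/1224 - 20962/5332 = -5351*1/1224 - 20962*1/5332 = -5351/1224 - 10481/2666 = -13547255/1631592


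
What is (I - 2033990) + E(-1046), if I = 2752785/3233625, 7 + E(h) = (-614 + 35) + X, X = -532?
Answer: -438718223581/215575 ≈ -2.0351e+6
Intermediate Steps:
E(h) = -1118 (E(h) = -7 + ((-614 + 35) - 532) = -7 + (-579 - 532) = -7 - 1111 = -1118)
I = 183519/215575 (I = 2752785*(1/3233625) = 183519/215575 ≈ 0.85130)
(I - 2033990) + E(-1046) = (183519/215575 - 2033990) - 1118 = -438477210731/215575 - 1118 = -438718223581/215575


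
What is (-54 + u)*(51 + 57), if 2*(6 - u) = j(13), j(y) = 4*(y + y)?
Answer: -10800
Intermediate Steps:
j(y) = 8*y (j(y) = 4*(2*y) = 8*y)
u = -46 (u = 6 - 4*13 = 6 - 1/2*104 = 6 - 52 = -46)
(-54 + u)*(51 + 57) = (-54 - 46)*(51 + 57) = -100*108 = -10800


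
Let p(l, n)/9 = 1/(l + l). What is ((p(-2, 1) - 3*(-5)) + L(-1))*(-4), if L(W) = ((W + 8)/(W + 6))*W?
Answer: -227/5 ≈ -45.400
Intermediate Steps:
p(l, n) = 9/(2*l) (p(l, n) = 9/(l + l) = 9/((2*l)) = 9*(1/(2*l)) = 9/(2*l))
L(W) = W*(8 + W)/(6 + W) (L(W) = ((8 + W)/(6 + W))*W = W*(8 + W)/(6 + W))
((p(-2, 1) - 3*(-5)) + L(-1))*(-4) = (((9/2)/(-2) - 3*(-5)) - (8 - 1)/(6 - 1))*(-4) = (((9/2)*(-½) + 15) - 1*7/5)*(-4) = ((-9/4 + 15) - 1*⅕*7)*(-4) = (51/4 - 7/5)*(-4) = (227/20)*(-4) = -227/5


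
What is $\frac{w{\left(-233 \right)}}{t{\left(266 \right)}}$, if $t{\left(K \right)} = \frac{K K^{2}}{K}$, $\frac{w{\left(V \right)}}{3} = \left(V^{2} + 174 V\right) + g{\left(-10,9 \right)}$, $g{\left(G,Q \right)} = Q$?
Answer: $\frac{543}{931} \approx 0.58324$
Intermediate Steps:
$w{\left(V \right)} = 27 + 3 V^{2} + 522 V$ ($w{\left(V \right)} = 3 \left(\left(V^{2} + 174 V\right) + 9\right) = 3 \left(9 + V^{2} + 174 V\right) = 27 + 3 V^{2} + 522 V$)
$t{\left(K \right)} = K^{2}$ ($t{\left(K \right)} = \frac{K^{3}}{K} = K^{2}$)
$\frac{w{\left(-233 \right)}}{t{\left(266 \right)}} = \frac{27 + 3 \left(-233\right)^{2} + 522 \left(-233\right)}{266^{2}} = \frac{27 + 3 \cdot 54289 - 121626}{70756} = \left(27 + 162867 - 121626\right) \frac{1}{70756} = 41268 \cdot \frac{1}{70756} = \frac{543}{931}$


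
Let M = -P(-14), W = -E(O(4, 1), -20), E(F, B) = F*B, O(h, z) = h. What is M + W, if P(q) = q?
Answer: 94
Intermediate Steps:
E(F, B) = B*F
W = 80 (W = -(-20)*4 = -1*(-80) = 80)
M = 14 (M = -1*(-14) = 14)
M + W = 14 + 80 = 94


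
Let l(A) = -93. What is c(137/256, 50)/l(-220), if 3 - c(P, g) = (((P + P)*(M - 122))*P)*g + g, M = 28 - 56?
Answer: -34806851/761856 ≈ -45.687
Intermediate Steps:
M = -28
c(P, g) = 3 - g + 300*g*P² (c(P, g) = 3 - ((((P + P)*(-28 - 122))*P)*g + g) = 3 - ((((2*P)*(-150))*P)*g + g) = 3 - (((-300*P)*P)*g + g) = 3 - ((-300*P²)*g + g) = 3 - (-300*g*P² + g) = 3 - (g - 300*g*P²) = 3 + (-g + 300*g*P²) = 3 - g + 300*g*P²)
c(137/256, 50)/l(-220) = (3 - 1*50 + 300*50*(137/256)²)/(-93) = (3 - 50 + 300*50*(137*(1/256))²)*(-1/93) = (3 - 50 + 300*50*(137/256)²)*(-1/93) = (3 - 50 + 300*50*(18769/65536))*(-1/93) = (3 - 50 + 35191875/8192)*(-1/93) = (34806851/8192)*(-1/93) = -34806851/761856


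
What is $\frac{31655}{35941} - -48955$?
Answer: $\frac{1759523310}{35941} \approx 48956.0$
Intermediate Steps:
$\frac{31655}{35941} - -48955 = 31655 \cdot \frac{1}{35941} + 48955 = \frac{31655}{35941} + 48955 = \frac{1759523310}{35941}$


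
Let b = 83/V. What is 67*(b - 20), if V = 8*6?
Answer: -58759/48 ≈ -1224.1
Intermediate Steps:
V = 48
b = 83/48 ≈ 1.7292
67*(b - 20) = 67*(83/48 - 20) = 67*(-877/48) = -58759/48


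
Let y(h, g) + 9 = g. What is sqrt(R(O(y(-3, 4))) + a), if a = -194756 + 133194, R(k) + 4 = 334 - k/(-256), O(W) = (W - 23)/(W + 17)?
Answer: I*sqrt(141078549)/48 ≈ 247.45*I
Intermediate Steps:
y(h, g) = -9 + g
O(W) = (-23 + W)/(17 + W)
R(k) = 330 + k/256 (R(k) = -4 + (334 - k/(-256)) = -4 + (334 - k*(-1)/256) = -4 + (334 - (-1)*k/256) = -4 + (334 + k/256) = 330 + k/256)
a = -61562
sqrt(R(O(y(-3, 4))) + a) = sqrt((330 + ((-23 + (-9 + 4))/(17 + (-9 + 4)))/256) - 61562) = sqrt((330 + ((-23 - 5)/(17 - 5))/256) - 61562) = sqrt((330 + (-28/12)/256) - 61562) = sqrt((330 + ((1/12)*(-28))/256) - 61562) = sqrt((330 + (1/256)*(-7/3)) - 61562) = sqrt((330 - 7/768) - 61562) = sqrt(253433/768 - 61562) = sqrt(-47026183/768) = I*sqrt(141078549)/48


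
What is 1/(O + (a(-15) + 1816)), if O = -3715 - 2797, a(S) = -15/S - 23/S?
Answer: -15/70402 ≈ -0.00021306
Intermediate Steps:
a(S) = -38/S
O = -6512
1/(O + (a(-15) + 1816)) = 1/(-6512 + (-38/(-15) + 1816)) = 1/(-6512 + (-38*(-1/15) + 1816)) = 1/(-6512 + (38/15 + 1816)) = 1/(-6512 + 27278/15) = 1/(-70402/15) = -15/70402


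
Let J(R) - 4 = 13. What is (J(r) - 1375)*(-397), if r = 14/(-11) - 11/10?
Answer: 539126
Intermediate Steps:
r = -261/110 (r = 14*(-1/11) - 11*1/10 = -14/11 - 11/10 = -261/110 ≈ -2.3727)
J(R) = 17 (J(R) = 4 + 13 = 17)
(J(r) - 1375)*(-397) = (17 - 1375)*(-397) = -1358*(-397) = 539126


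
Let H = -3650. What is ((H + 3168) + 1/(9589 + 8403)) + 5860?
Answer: 96760977/17992 ≈ 5378.0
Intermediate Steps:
((H + 3168) + 1/(9589 + 8403)) + 5860 = ((-3650 + 3168) + 1/(9589 + 8403)) + 5860 = (-482 + 1/17992) + 5860 = -8672143/17992 + 5860 = 96760977/17992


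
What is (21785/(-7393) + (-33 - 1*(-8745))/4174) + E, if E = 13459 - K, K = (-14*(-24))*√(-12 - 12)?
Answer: 207648220282/15429191 - 672*I*√6 ≈ 13458.0 - 1646.1*I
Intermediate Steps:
K = 672*I*√6 (K = 336*√(-24) = 336*(2*I*√6) = 672*I*√6 ≈ 1646.1*I)
E = 13459 - 672*I*√6 ≈ 13459.0 - 1646.1*I
(21785/(-7393) + (-33 - 1*(-8745))/4174) + E = (21785/(-7393) + (-33 - 1*(-8745))/4174) + (13459 - 672*I*√6) = (21785*(-1/7393) + (-33 + 8745)*(1/4174)) + (13459 - 672*I*√6) = (-21785/7393 + 8712*(1/4174)) + (13459 - 672*I*√6) = (-21785/7393 + 4356/2087) + (13459 - 672*I*√6) = -13261387/15429191 + (13459 - 672*I*√6) = 207648220282/15429191 - 672*I*√6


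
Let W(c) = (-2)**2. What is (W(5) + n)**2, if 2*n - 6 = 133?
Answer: 21609/4 ≈ 5402.3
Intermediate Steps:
W(c) = 4
n = 139/2 (n = 3 + (1/2)*133 = 3 + 133/2 = 139/2 ≈ 69.500)
(W(5) + n)**2 = (4 + 139/2)**2 = (147/2)**2 = 21609/4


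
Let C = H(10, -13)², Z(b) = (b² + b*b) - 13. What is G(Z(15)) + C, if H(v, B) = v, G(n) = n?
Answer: 537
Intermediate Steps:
Z(b) = -13 + 2*b² (Z(b) = (b² + b²) - 13 = 2*b² - 13 = -13 + 2*b²)
C = 100 (C = 10² = 100)
G(Z(15)) + C = (-13 + 2*15²) + 100 = (-13 + 2*225) + 100 = (-13 + 450) + 100 = 437 + 100 = 537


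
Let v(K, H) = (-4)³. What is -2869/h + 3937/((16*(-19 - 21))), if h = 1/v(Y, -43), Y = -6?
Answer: 117510303/640 ≈ 1.8361e+5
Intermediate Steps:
v(K, H) = -64
h = -1/64 (h = 1/(-64) = -1/64 ≈ -0.015625)
-2869/h + 3937/((16*(-19 - 21))) = -2869/(-1/64) + 3937/((16*(-19 - 21))) = -2869*(-64) + 3937/((16*(-40))) = 183616 + 3937/(-640) = 183616 + 3937*(-1/640) = 183616 - 3937/640 = 117510303/640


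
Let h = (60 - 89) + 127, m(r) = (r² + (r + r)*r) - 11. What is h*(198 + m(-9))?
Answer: 42140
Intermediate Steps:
m(r) = -11 + 3*r² (m(r) = (r² + (2*r)*r) - 11 = (r² + 2*r²) - 11 = 3*r² - 11 = -11 + 3*r²)
h = 98 (h = -29 + 127 = 98)
h*(198 + m(-9)) = 98*(198 + (-11 + 3*(-9)²)) = 98*(198 + (-11 + 3*81)) = 98*(198 + (-11 + 243)) = 98*(198 + 232) = 98*430 = 42140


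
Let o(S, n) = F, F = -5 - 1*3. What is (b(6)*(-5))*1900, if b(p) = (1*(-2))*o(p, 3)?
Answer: -152000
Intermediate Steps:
F = -8 (F = -5 - 3 = -8)
o(S, n) = -8
b(p) = 16 (b(p) = (1*(-2))*(-8) = -2*(-8) = 16)
(b(6)*(-5))*1900 = (16*(-5))*1900 = -80*1900 = -152000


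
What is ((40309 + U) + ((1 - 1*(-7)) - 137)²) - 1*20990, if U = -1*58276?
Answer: -22316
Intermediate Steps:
U = -58276
((40309 + U) + ((1 - 1*(-7)) - 137)²) - 1*20990 = ((40309 - 58276) + ((1 - 1*(-7)) - 137)²) - 1*20990 = (-17967 + ((1 + 7) - 137)²) - 20990 = (-17967 + (8 - 137)²) - 20990 = (-17967 + (-129)²) - 20990 = (-17967 + 16641) - 20990 = -1326 - 20990 = -22316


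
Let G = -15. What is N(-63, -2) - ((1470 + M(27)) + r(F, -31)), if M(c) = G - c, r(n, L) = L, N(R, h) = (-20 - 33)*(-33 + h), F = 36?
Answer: 458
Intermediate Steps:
N(R, h) = 1749 - 53*h (N(R, h) = -53*(-33 + h) = 1749 - 53*h)
M(c) = -15 - c
N(-63, -2) - ((1470 + M(27)) + r(F, -31)) = (1749 - 53*(-2)) - ((1470 + (-15 - 1*27)) - 31) = (1749 + 106) - ((1470 + (-15 - 27)) - 31) = 1855 - ((1470 - 42) - 31) = 1855 - (1428 - 31) = 1855 - 1*1397 = 1855 - 1397 = 458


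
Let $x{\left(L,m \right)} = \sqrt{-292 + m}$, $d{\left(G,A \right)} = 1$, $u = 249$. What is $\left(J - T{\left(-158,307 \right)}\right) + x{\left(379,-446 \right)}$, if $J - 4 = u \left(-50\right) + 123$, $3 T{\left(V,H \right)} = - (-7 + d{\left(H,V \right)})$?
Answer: $-12325 + 3 i \sqrt{82} \approx -12325.0 + 27.166 i$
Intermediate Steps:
$T{\left(V,H \right)} = 2$ ($T{\left(V,H \right)} = \frac{\left(-1\right) \left(-7 + 1\right)}{3} = \frac{\left(-1\right) \left(-6\right)}{3} = \frac{1}{3} \cdot 6 = 2$)
$J = -12323$ ($J = 4 + \left(249 \left(-50\right) + 123\right) = 4 + \left(-12450 + 123\right) = 4 - 12327 = -12323$)
$\left(J - T{\left(-158,307 \right)}\right) + x{\left(379,-446 \right)} = \left(-12323 - 2\right) + \sqrt{-292 - 446} = \left(-12323 - 2\right) + \sqrt{-738} = -12325 + 3 i \sqrt{82}$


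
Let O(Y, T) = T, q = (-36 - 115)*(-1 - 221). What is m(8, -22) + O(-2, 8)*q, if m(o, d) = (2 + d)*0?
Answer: 268176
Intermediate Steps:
m(o, d) = 0
q = 33522 (q = -151*(-222) = 33522)
m(8, -22) + O(-2, 8)*q = 0 + 8*33522 = 0 + 268176 = 268176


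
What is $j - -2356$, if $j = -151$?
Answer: $2205$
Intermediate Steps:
$j - -2356 = -151 - -2356 = -151 + 2356 = 2205$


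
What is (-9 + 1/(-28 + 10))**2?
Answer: 26569/324 ≈ 82.003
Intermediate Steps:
(-9 + 1/(-28 + 10))**2 = (-9 + 1/(-18))**2 = (-9 - 1/18)**2 = (-163/18)**2 = 26569/324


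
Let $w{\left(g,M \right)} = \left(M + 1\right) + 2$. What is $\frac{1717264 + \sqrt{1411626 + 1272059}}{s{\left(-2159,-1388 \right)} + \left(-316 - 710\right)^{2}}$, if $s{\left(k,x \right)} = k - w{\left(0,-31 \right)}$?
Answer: $\frac{1717264}{1050545} + \frac{\sqrt{2683685}}{1050545} \approx 1.6362$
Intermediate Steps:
$w{\left(g,M \right)} = 3 + M$ ($w{\left(g,M \right)} = \left(1 + M\right) + 2 = 3 + M$)
$s{\left(k,x \right)} = 28 + k$ ($s{\left(k,x \right)} = k - \left(3 - 31\right) = k - -28 = k + 28 = 28 + k$)
$\frac{1717264 + \sqrt{1411626 + 1272059}}{s{\left(-2159,-1388 \right)} + \left(-316 - 710\right)^{2}} = \frac{1717264 + \sqrt{1411626 + 1272059}}{\left(28 - 2159\right) + \left(-316 - 710\right)^{2}} = \frac{1717264 + \sqrt{2683685}}{-2131 + \left(-1026\right)^{2}} = \frac{1717264 + \sqrt{2683685}}{-2131 + 1052676} = \frac{1717264 + \sqrt{2683685}}{1050545} = \left(1717264 + \sqrt{2683685}\right) \frac{1}{1050545} = \frac{1717264}{1050545} + \frac{\sqrt{2683685}}{1050545}$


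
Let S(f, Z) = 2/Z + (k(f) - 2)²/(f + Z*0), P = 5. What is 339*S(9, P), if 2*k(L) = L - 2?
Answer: 4407/20 ≈ 220.35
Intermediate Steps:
k(L) = -1 + L/2 (k(L) = (L - 2)/2 = (-2 + L)/2 = -1 + L/2)
S(f, Z) = 2/Z + (-3 + f/2)²/f (S(f, Z) = 2/Z + ((-1 + f/2) - 2)²/(f + Z*0) = 2/Z + (-3 + f/2)²/(f + 0) = 2/Z + (-3 + f/2)²/f)
339*S(9, P) = 339*(2/5 + (¼)*(-6 + 9)²/9) = 339*(2*(⅕) + (¼)*(⅑)*3²) = 339*(⅖ + (¼)*(⅑)*9) = 339*(⅖ + ¼) = 339*(13/20) = 4407/20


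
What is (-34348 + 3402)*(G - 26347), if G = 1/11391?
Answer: 9287472547496/11391 ≈ 8.1533e+8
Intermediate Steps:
G = 1/11391 ≈ 8.7789e-5
(-34348 + 3402)*(G - 26347) = (-34348 + 3402)*(1/11391 - 26347) = -30946*(-300118676/11391) = 9287472547496/11391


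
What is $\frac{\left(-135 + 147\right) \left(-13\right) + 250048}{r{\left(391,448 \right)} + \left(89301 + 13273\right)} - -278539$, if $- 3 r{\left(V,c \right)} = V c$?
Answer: $\frac{18461104141}{66277} \approx 2.7854 \cdot 10^{5}$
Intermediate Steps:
$r{\left(V,c \right)} = - \frac{V c}{3}$
$\frac{\left(-135 + 147\right) \left(-13\right) + 250048}{r{\left(391,448 \right)} + \left(89301 + 13273\right)} - -278539 = \frac{\left(-135 + 147\right) \left(-13\right) + 250048}{\left(- \frac{1}{3}\right) 391 \cdot 448 + \left(89301 + 13273\right)} - -278539 = \frac{12 \left(-13\right) + 250048}{- \frac{175168}{3} + 102574} + 278539 = \frac{-156 + 250048}{\frac{132554}{3}} + 278539 = 249892 \cdot \frac{3}{132554} + 278539 = \frac{374838}{66277} + 278539 = \frac{18461104141}{66277}$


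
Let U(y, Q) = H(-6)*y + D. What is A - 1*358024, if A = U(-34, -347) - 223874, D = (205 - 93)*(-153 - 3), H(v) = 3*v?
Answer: -598758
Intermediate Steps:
D = -17472 (D = 112*(-156) = -17472)
U(y, Q) = -17472 - 18*y (U(y, Q) = (3*(-6))*y - 17472 = -18*y - 17472 = -17472 - 18*y)
A = -240734 (A = (-17472 - 18*(-34)) - 223874 = (-17472 + 612) - 223874 = -16860 - 223874 = -240734)
A - 1*358024 = -240734 - 1*358024 = -240734 - 358024 = -598758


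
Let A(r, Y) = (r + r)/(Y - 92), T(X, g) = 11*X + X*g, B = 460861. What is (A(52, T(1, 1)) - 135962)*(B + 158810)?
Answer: -842525140743/10 ≈ -8.4253e+10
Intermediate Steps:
A(r, Y) = 2*r/(-92 + Y) (A(r, Y) = (2*r)/(-92 + Y) = 2*r/(-92 + Y))
(A(52, T(1, 1)) - 135962)*(B + 158810) = (2*52/(-92 + 1*(11 + 1)) - 135962)*(460861 + 158810) = (2*52/(-92 + 1*12) - 135962)*619671 = (2*52/(-92 + 12) - 135962)*619671 = (2*52/(-80) - 135962)*619671 = (2*52*(-1/80) - 135962)*619671 = (-13/10 - 135962)*619671 = -1359633/10*619671 = -842525140743/10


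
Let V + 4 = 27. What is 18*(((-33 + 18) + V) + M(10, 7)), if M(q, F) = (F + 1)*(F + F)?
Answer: 2160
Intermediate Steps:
V = 23 (V = -4 + 27 = 23)
M(q, F) = 2*F*(1 + F) (M(q, F) = (1 + F)*(2*F) = 2*F*(1 + F))
18*(((-33 + 18) + V) + M(10, 7)) = 18*(((-33 + 18) + 23) + 2*7*(1 + 7)) = 18*((-15 + 23) + 2*7*8) = 18*(8 + 112) = 18*120 = 2160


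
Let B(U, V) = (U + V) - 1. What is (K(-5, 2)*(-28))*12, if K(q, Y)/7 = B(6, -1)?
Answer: -9408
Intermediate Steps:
B(U, V) = -1 + U + V
K(q, Y) = 28 (K(q, Y) = 7*(-1 + 6 - 1) = 7*4 = 28)
(K(-5, 2)*(-28))*12 = (28*(-28))*12 = -784*12 = -9408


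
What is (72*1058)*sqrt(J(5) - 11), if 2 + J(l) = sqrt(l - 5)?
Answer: 76176*I*sqrt(13) ≈ 2.7466e+5*I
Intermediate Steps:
J(l) = -2 + sqrt(-5 + l) (J(l) = -2 + sqrt(l - 5) = -2 + sqrt(-5 + l))
(72*1058)*sqrt(J(5) - 11) = (72*1058)*sqrt((-2 + sqrt(-5 + 5)) - 11) = 76176*sqrt((-2 + sqrt(0)) - 11) = 76176*sqrt((-2 + 0) - 11) = 76176*sqrt(-2 - 11) = 76176*sqrt(-13) = 76176*(I*sqrt(13)) = 76176*I*sqrt(13)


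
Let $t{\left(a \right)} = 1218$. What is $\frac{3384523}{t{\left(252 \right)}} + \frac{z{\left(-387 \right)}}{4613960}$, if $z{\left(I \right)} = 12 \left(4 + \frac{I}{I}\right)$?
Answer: $\frac{195200672677}{70247541} \approx 2778.8$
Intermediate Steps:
$z{\left(I \right)} = 60$ ($z{\left(I \right)} = 12 \left(4 + 1\right) = 12 \cdot 5 = 60$)
$\frac{3384523}{t{\left(252 \right)}} + \frac{z{\left(-387 \right)}}{4613960} = \frac{3384523}{1218} + \frac{60}{4613960} = 3384523 \cdot \frac{1}{1218} + 60 \cdot \frac{1}{4613960} = \frac{3384523}{1218} + \frac{3}{230698} = \frac{195200672677}{70247541}$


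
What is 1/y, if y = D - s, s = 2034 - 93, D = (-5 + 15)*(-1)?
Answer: -1/1951 ≈ -0.00051256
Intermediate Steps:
D = -10 (D = 10*(-1) = -10)
s = 1941
y = -1951 (y = -10 - 1*1941 = -10 - 1941 = -1951)
1/y = 1/(-1951) = -1/1951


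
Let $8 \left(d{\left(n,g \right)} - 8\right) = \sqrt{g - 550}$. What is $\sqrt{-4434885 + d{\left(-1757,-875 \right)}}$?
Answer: $\frac{\sqrt{-70958032 + 10 i \sqrt{57}}}{4} \approx 0.0011203 + 2105.9 i$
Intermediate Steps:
$d{\left(n,g \right)} = 8 + \frac{\sqrt{-550 + g}}{8}$ ($d{\left(n,g \right)} = 8 + \frac{\sqrt{g - 550}}{8} = 8 + \frac{\sqrt{-550 + g}}{8}$)
$\sqrt{-4434885 + d{\left(-1757,-875 \right)}} = \sqrt{-4434885 + \left(8 + \frac{\sqrt{-550 - 875}}{8}\right)} = \sqrt{-4434885 + \left(8 + \frac{\sqrt{-1425}}{8}\right)} = \sqrt{-4434885 + \left(8 + \frac{5 i \sqrt{57}}{8}\right)} = \sqrt{-4434877 + \frac{5 i \sqrt{57}}{8}}$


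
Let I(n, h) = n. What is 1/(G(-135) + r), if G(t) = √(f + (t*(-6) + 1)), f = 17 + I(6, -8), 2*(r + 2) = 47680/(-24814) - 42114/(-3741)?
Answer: -212875010882705/65976420054806723 + 239368209597841*√834/197929260164420169 ≈ 0.031699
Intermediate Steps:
r = 41277435/15471529 (r = -2 + (47680/(-24814) - 42114/(-3741))/2 = -2 + (47680*(-1/24814) - 42114*(-1/3741))/2 = -2 + (-23840/12407 + 14038/1247)/2 = -2 + (½)*(144440986/15471529) = -2 + 72220493/15471529 = 41277435/15471529 ≈ 2.6680)
f = 23 (f = 17 + 6 = 23)
G(t) = √(24 - 6*t) (G(t) = √(23 + (t*(-6) + 1)) = √(23 + (-6*t + 1)) = √(23 + (1 - 6*t)) = √(24 - 6*t))
1/(G(-135) + r) = 1/(√(24 - 6*(-135)) + 41277435/15471529) = 1/(√(24 + 810) + 41277435/15471529) = 1/(√834 + 41277435/15471529) = 1/(41277435/15471529 + √834)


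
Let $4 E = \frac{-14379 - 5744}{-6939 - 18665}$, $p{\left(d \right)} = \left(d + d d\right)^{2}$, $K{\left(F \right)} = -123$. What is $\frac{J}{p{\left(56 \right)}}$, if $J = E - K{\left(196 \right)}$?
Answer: $\frac{12617291}{1043502695424} \approx 1.2091 \cdot 10^{-5}$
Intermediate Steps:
$p{\left(d \right)} = \left(d + d^{2}\right)^{2}$
$E = \frac{20123}{102416}$ ($E = \frac{\left(-14379 - 5744\right) \frac{1}{-6939 - 18665}}{4} = \frac{\left(-20123\right) \frac{1}{-25604}}{4} = \frac{\left(-20123\right) \left(- \frac{1}{25604}\right)}{4} = \frac{1}{4} \cdot \frac{20123}{25604} = \frac{20123}{102416} \approx 0.19648$)
$J = \frac{12617291}{102416}$ ($J = \frac{20123}{102416} - -123 = \frac{20123}{102416} + 123 = \frac{12617291}{102416} \approx 123.2$)
$\frac{J}{p{\left(56 \right)}} = \frac{12617291}{102416 \cdot 56^{2} \left(1 + 56\right)^{2}} = \frac{12617291}{102416 \cdot 3136 \cdot 57^{2}} = \frac{12617291}{102416 \cdot 3136 \cdot 3249} = \frac{12617291}{102416 \cdot 10188864} = \frac{12617291}{102416} \cdot \frac{1}{10188864} = \frac{12617291}{1043502695424}$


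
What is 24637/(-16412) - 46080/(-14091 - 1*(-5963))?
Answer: 8687741/2084324 ≈ 4.1681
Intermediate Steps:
24637/(-16412) - 46080/(-14091 - 1*(-5963)) = 24637*(-1/16412) - 46080/(-14091 + 5963) = -24637/16412 - 46080/(-8128) = -24637/16412 - 46080*(-1/8128) = -24637/16412 + 720/127 = 8687741/2084324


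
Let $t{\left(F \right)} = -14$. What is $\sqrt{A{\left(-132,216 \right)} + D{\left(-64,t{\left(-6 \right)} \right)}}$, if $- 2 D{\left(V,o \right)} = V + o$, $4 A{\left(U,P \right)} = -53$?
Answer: $\frac{\sqrt{103}}{2} \approx 5.0744$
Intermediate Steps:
$A{\left(U,P \right)} = - \frac{53}{4}$ ($A{\left(U,P \right)} = \frac{1}{4} \left(-53\right) = - \frac{53}{4}$)
$D{\left(V,o \right)} = - \frac{V}{2} - \frac{o}{2}$ ($D{\left(V,o \right)} = - \frac{V + o}{2} = - \frac{V}{2} - \frac{o}{2}$)
$\sqrt{A{\left(-132,216 \right)} + D{\left(-64,t{\left(-6 \right)} \right)}} = \sqrt{- \frac{53}{4} - -39} = \sqrt{- \frac{53}{4} + \left(32 + 7\right)} = \sqrt{- \frac{53}{4} + 39} = \sqrt{\frac{103}{4}} = \frac{\sqrt{103}}{2}$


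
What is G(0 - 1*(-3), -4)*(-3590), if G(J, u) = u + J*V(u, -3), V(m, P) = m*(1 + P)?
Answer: -71800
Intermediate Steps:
G(J, u) = u - 2*J*u (G(J, u) = u + J*(u*(1 - 3)) = u + J*(u*(-2)) = u + J*(-2*u) = u - 2*J*u)
G(0 - 1*(-3), -4)*(-3590) = -4*(1 - 2*(0 - 1*(-3)))*(-3590) = -4*(1 - 2*(0 + 3))*(-3590) = -4*(1 - 2*3)*(-3590) = -4*(1 - 6)*(-3590) = -4*(-5)*(-3590) = 20*(-3590) = -71800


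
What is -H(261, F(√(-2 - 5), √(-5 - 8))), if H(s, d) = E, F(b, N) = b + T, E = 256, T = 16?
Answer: -256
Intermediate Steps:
F(b, N) = 16 + b (F(b, N) = b + 16 = 16 + b)
H(s, d) = 256
-H(261, F(√(-2 - 5), √(-5 - 8))) = -1*256 = -256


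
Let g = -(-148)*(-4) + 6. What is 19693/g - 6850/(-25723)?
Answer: -502548939/15073678 ≈ -33.339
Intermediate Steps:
g = -586 (g = -37*16 + 6 = -592 + 6 = -586)
19693/g - 6850/(-25723) = 19693/(-586) - 6850/(-25723) = 19693*(-1/586) - 6850*(-1/25723) = -19693/586 + 6850/25723 = -502548939/15073678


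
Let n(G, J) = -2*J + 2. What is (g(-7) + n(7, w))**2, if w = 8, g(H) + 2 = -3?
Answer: 361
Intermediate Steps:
g(H) = -5 (g(H) = -2 - 3 = -5)
n(G, J) = 2 - 2*J
(g(-7) + n(7, w))**2 = (-5 + (2 - 2*8))**2 = (-5 + (2 - 16))**2 = (-5 - 14)**2 = (-19)**2 = 361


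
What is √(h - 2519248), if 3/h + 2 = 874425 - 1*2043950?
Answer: I*√3445810796760984373/1169527 ≈ 1587.2*I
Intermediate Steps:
h = -3/1169527 (h = 3/(-2 + (874425 - 1*2043950)) = 3/(-2 + (874425 - 2043950)) = 3/(-2 - 1169525) = 3/(-1169527) = 3*(-1/1169527) = -3/1169527 ≈ -2.5651e-6)
√(h - 2519248) = √(-3/1169527 - 2519248) = √(-2946328555699/1169527) = I*√3445810796760984373/1169527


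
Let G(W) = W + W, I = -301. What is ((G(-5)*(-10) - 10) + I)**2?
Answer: 44521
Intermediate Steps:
G(W) = 2*W
((G(-5)*(-10) - 10) + I)**2 = (((2*(-5))*(-10) - 10) - 301)**2 = ((-10*(-10) - 10) - 301)**2 = ((100 - 10) - 301)**2 = (90 - 301)**2 = (-211)**2 = 44521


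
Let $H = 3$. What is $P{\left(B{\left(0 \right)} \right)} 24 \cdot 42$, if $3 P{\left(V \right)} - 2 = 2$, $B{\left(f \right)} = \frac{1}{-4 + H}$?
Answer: $1344$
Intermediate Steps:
$B{\left(f \right)} = -1$ ($B{\left(f \right)} = \frac{1}{-4 + 3} = \frac{1}{-1} = -1$)
$P{\left(V \right)} = \frac{4}{3}$ ($P{\left(V \right)} = \frac{2}{3} + \frac{1}{3} \cdot 2 = \frac{2}{3} + \frac{2}{3} = \frac{4}{3}$)
$P{\left(B{\left(0 \right)} \right)} 24 \cdot 42 = \frac{4}{3} \cdot 24 \cdot 42 = 32 \cdot 42 = 1344$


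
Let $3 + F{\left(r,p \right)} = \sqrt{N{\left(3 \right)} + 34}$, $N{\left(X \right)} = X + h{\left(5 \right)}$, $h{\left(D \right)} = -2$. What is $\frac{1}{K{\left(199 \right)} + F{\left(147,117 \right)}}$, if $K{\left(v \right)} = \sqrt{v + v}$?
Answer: $\frac{1}{-3 + \sqrt{35} + \sqrt{398}} \approx 0.043733$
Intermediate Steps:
$K{\left(v \right)} = \sqrt{2} \sqrt{v}$ ($K{\left(v \right)} = \sqrt{2 v} = \sqrt{2} \sqrt{v}$)
$N{\left(X \right)} = -2 + X$ ($N{\left(X \right)} = X - 2 = -2 + X$)
$F{\left(r,p \right)} = -3 + \sqrt{35}$ ($F{\left(r,p \right)} = -3 + \sqrt{\left(-2 + 3\right) + 34} = -3 + \sqrt{1 + 34} = -3 + \sqrt{35}$)
$\frac{1}{K{\left(199 \right)} + F{\left(147,117 \right)}} = \frac{1}{\sqrt{2} \sqrt{199} - \left(3 - \sqrt{35}\right)} = \frac{1}{\sqrt{398} - \left(3 - \sqrt{35}\right)} = \frac{1}{-3 + \sqrt{35} + \sqrt{398}}$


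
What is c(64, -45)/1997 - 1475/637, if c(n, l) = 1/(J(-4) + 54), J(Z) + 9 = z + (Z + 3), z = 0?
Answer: -129604663/55971916 ≈ -2.3155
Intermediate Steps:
J(Z) = -6 + Z (J(Z) = -9 + (0 + (Z + 3)) = -9 + (0 + (3 + Z)) = -9 + (3 + Z) = -6 + Z)
c(n, l) = 1/44 (c(n, l) = 1/((-6 - 4) + 54) = 1/(-10 + 54) = 1/44)
c(64, -45)/1997 - 1475/637 = (1/44)/1997 - 1475/637 = (1/44)*(1/1997) - 1475*1/637 = 1/87868 - 1475/637 = -129604663/55971916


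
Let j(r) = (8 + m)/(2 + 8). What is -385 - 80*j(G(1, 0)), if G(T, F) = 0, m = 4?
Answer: -481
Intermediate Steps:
j(r) = 6/5 (j(r) = (8 + 4)/(2 + 8) = 12/10 = 12*(⅒) = 6/5)
-385 - 80*j(G(1, 0)) = -385 - 80*6/5 = -385 - 96 = -481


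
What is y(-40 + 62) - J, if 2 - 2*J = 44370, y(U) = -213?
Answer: 21971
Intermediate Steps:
J = -22184 (J = 1 - ½*44370 = 1 - 22185 = -22184)
y(-40 + 62) - J = -213 - 1*(-22184) = -213 + 22184 = 21971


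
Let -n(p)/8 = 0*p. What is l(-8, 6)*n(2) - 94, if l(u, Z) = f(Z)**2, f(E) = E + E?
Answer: -94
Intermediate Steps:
f(E) = 2*E
l(u, Z) = 4*Z**2 (l(u, Z) = (2*Z)**2 = 4*Z**2)
n(p) = 0 (n(p) = -0*p = -8*0 = 0)
l(-8, 6)*n(2) - 94 = (4*6**2)*0 - 94 = (4*36)*0 - 94 = 144*0 - 94 = 0 - 94 = -94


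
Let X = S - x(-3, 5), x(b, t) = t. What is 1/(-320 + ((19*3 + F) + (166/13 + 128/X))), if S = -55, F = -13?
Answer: -195/51746 ≈ -0.0037684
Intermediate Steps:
X = -60 (X = -55 - 1*5 = -55 - 5 = -60)
1/(-320 + ((19*3 + F) + (166/13 + 128/X))) = 1/(-320 + ((19*3 - 13) + (166/13 + 128/(-60)))) = 1/(-320 + ((57 - 13) + (166*(1/13) + 128*(-1/60)))) = 1/(-320 + (44 + (166/13 - 32/15))) = 1/(-320 + (44 + 2074/195)) = 1/(-320 + 10654/195) = 1/(-51746/195) = -195/51746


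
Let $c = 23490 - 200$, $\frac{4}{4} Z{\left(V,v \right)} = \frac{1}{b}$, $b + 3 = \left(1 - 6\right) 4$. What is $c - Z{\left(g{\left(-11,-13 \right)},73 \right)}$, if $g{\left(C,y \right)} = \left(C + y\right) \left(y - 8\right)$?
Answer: $\frac{535671}{23} \approx 23290.0$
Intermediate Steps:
$b = -23$ ($b = -3 + \left(1 - 6\right) 4 = -3 - 20 = -23$)
$g{\left(C,y \right)} = \left(-8 + y\right) \left(C + y\right)$ ($g{\left(C,y \right)} = \left(C + y\right) \left(-8 + y\right) = \left(-8 + y\right) \left(C + y\right)$)
$Z{\left(V,v \right)} = - \frac{1}{23}$ ($Z{\left(V,v \right)} = \frac{1}{-23} = - \frac{1}{23}$)
$c = 23290$ ($c = 23490 - 200 = 23290$)
$c - Z{\left(g{\left(-11,-13 \right)},73 \right)} = 23290 - - \frac{1}{23} = 23290 + \frac{1}{23} = \frac{535671}{23}$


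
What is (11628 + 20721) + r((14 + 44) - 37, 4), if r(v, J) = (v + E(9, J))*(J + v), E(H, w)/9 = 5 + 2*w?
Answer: 35799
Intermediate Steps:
E(H, w) = 45 + 18*w (E(H, w) = 9*(5 + 2*w) = 45 + 18*w)
r(v, J) = (J + v)*(45 + v + 18*J) (r(v, J) = (v + (45 + 18*J))*(J + v) = (45 + v + 18*J)*(J + v) = (J + v)*(45 + v + 18*J))
(11628 + 20721) + r((14 + 44) - 37, 4) = (11628 + 20721) + (((14 + 44) - 37)² + 18*4² + 45*4 + 45*((14 + 44) - 37) + 19*4*((14 + 44) - 37)) = 32349 + ((58 - 37)² + 18*16 + 180 + 45*(58 - 37) + 19*4*(58 - 37)) = 32349 + (21² + 288 + 180 + 45*21 + 19*4*21) = 32349 + (441 + 288 + 180 + 945 + 1596) = 32349 + 3450 = 35799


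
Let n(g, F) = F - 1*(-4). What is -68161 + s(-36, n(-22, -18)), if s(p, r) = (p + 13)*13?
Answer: -68460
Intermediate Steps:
n(g, F) = 4 + F (n(g, F) = F + 4 = 4 + F)
s(p, r) = 169 + 13*p (s(p, r) = (13 + p)*13 = 169 + 13*p)
-68161 + s(-36, n(-22, -18)) = -68161 + (169 + 13*(-36)) = -68161 + (169 - 468) = -68161 - 299 = -68460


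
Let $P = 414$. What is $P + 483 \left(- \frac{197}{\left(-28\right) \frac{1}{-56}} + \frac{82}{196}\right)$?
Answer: $- \frac{2655603}{14} \approx -1.8969 \cdot 10^{5}$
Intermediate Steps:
$P + 483 \left(- \frac{197}{\left(-28\right) \frac{1}{-56}} + \frac{82}{196}\right) = 414 + 483 \left(- \frac{197}{\left(-28\right) \frac{1}{-56}} + \frac{82}{196}\right) = 414 + 483 \left(- \frac{197}{\left(-28\right) \left(- \frac{1}{56}\right)} + 82 \cdot \frac{1}{196}\right) = 414 + 483 \left(- 197 \frac{1}{\frac{1}{2}} + \frac{41}{98}\right) = 414 + 483 \left(\left(-197\right) 2 + \frac{41}{98}\right) = 414 + 483 \left(-394 + \frac{41}{98}\right) = 414 + 483 \left(- \frac{38571}{98}\right) = 414 - \frac{2661399}{14} = - \frac{2655603}{14}$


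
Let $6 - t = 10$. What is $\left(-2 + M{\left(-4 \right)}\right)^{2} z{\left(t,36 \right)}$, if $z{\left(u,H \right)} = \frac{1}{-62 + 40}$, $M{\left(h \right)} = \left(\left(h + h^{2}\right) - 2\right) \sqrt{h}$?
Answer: $18 + \frac{40 i}{11} \approx 18.0 + 3.6364 i$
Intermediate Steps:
$t = -4$ ($t = 6 - 10 = -4$)
$M{\left(h \right)} = \sqrt{h} \left(-2 + h + h^{2}\right)$ ($M{\left(h \right)} = \left(-2 + h + h^{2}\right) \sqrt{h} = \sqrt{h} \left(-2 + h + h^{2}\right)$)
$z{\left(u,H \right)} = - \frac{1}{22}$ ($z{\left(u,H \right)} = \frac{1}{-22} = - \frac{1}{22}$)
$\left(-2 + M{\left(-4 \right)}\right)^{2} z{\left(t,36 \right)} = \left(-2 + \sqrt{-4} \left(-2 - 4 + \left(-4\right)^{2}\right)\right)^{2} \left(- \frac{1}{22}\right) = \left(-2 + 2 i \left(-2 - 4 + 16\right)\right)^{2} \left(- \frac{1}{22}\right) = \left(-2 + 2 i 10\right)^{2} \left(- \frac{1}{22}\right) = \left(-2 + 20 i\right)^{2} \left(- \frac{1}{22}\right) = - \frac{\left(-2 + 20 i\right)^{2}}{22}$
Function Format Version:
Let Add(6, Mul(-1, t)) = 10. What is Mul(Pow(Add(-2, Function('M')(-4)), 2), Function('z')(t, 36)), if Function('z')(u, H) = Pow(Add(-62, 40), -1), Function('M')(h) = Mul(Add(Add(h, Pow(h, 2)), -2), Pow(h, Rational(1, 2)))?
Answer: Add(18, Mul(Rational(40, 11), I)) ≈ Add(18.000, Mul(3.6364, I))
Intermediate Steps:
t = -4 (t = Add(6, Mul(-1, 10)) = Add(6, -10) = -4)
Function('M')(h) = Mul(Pow(h, Rational(1, 2)), Add(-2, h, Pow(h, 2))) (Function('M')(h) = Mul(Add(-2, h, Pow(h, 2)), Pow(h, Rational(1, 2))) = Mul(Pow(h, Rational(1, 2)), Add(-2, h, Pow(h, 2))))
Function('z')(u, H) = Rational(-1, 22) (Function('z')(u, H) = Pow(-22, -1) = Rational(-1, 22))
Mul(Pow(Add(-2, Function('M')(-4)), 2), Function('z')(t, 36)) = Mul(Pow(Add(-2, Mul(Pow(-4, Rational(1, 2)), Add(-2, -4, Pow(-4, 2)))), 2), Rational(-1, 22)) = Mul(Pow(Add(-2, Mul(Mul(2, I), Add(-2, -4, 16))), 2), Rational(-1, 22)) = Mul(Pow(Add(-2, Mul(Mul(2, I), 10)), 2), Rational(-1, 22)) = Mul(Pow(Add(-2, Mul(20, I)), 2), Rational(-1, 22)) = Mul(Rational(-1, 22), Pow(Add(-2, Mul(20, I)), 2))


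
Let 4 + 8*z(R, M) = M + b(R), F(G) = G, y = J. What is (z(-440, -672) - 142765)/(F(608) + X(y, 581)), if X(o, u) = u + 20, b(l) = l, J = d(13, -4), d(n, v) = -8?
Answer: -285809/2418 ≈ -118.20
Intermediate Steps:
J = -8
y = -8
z(R, M) = -½ + M/8 + R/8 (z(R, M) = -½ + (M + R)/8 = -½ + (M/8 + R/8) = -½ + M/8 + R/8)
X(o, u) = 20 + u
(z(-440, -672) - 142765)/(F(608) + X(y, 581)) = ((-½ + (⅛)*(-672) + (⅛)*(-440)) - 142765)/(608 + (20 + 581)) = ((-½ - 84 - 55) - 142765)/(608 + 601) = (-279/2 - 142765)/1209 = -285809/2*1/1209 = -285809/2418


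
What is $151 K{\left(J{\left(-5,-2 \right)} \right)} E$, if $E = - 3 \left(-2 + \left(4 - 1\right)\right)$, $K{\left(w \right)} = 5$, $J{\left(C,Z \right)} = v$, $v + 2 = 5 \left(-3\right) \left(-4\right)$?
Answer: $-2265$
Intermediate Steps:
$v = 58$ ($v = -2 + 5 \left(-3\right) \left(-4\right) = -2 - -60 = -2 + 60 = 58$)
$J{\left(C,Z \right)} = 58$
$E = -3$ ($E = - 3 \left(-2 + 3\right) = \left(-3\right) 1 = -3$)
$151 K{\left(J{\left(-5,-2 \right)} \right)} E = 151 \cdot 5 \left(-3\right) = 755 \left(-3\right) = -2265$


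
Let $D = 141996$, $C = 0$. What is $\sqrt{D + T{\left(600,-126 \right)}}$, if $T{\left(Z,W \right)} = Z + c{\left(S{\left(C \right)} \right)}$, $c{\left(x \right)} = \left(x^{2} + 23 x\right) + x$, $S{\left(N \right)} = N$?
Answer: $6 \sqrt{3961} \approx 377.62$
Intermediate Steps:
$c{\left(x \right)} = x^{2} + 24 x$
$T{\left(Z,W \right)} = Z$ ($T{\left(Z,W \right)} = Z + 0 \left(24 + 0\right) = Z + 0 \cdot 24 = Z + 0 = Z$)
$\sqrt{D + T{\left(600,-126 \right)}} = \sqrt{141996 + 600} = \sqrt{142596} = 6 \sqrt{3961}$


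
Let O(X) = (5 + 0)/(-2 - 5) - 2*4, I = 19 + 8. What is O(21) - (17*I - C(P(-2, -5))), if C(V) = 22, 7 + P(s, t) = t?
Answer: -3120/7 ≈ -445.71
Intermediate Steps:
P(s, t) = -7 + t
I = 27
O(X) = -61/7 (O(X) = 5/(-7) - 8 = 5*(-1/7) - 8 = -5/7 - 8 = -61/7)
O(21) - (17*I - C(P(-2, -5))) = -61/7 - (17*27 - 1*22) = -61/7 - (459 - 22) = -61/7 - 1*437 = -61/7 - 437 = -3120/7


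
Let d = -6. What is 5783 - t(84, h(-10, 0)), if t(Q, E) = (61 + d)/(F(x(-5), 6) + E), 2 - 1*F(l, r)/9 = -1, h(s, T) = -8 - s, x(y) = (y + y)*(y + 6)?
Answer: 167652/29 ≈ 5781.1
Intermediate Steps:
x(y) = 2*y*(6 + y) (x(y) = (2*y)*(6 + y) = 2*y*(6 + y))
F(l, r) = 27 (F(l, r) = 18 - 9*(-1) = 18 + 9 = 27)
t(Q, E) = 55/(27 + E) (t(Q, E) = (61 - 6)/(27 + E) = 55/(27 + E))
5783 - t(84, h(-10, 0)) = 5783 - 55/(27 + (-8 - 1*(-10))) = 5783 - 55/(27 + (-8 + 10)) = 5783 - 55/(27 + 2) = 5783 - 55/29 = 167652/29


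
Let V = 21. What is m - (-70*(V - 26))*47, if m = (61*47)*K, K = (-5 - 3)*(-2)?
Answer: 29422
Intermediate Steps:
K = 16 (K = -8*(-2) = 16)
m = 45872 (m = (61*47)*16 = 2867*16 = 45872)
m - (-70*(V - 26))*47 = 45872 - (-70*(21 - 26))*47 = 45872 - (-70*(-5))*47 = 45872 - 350*47 = 45872 - 1*16450 = 45872 - 16450 = 29422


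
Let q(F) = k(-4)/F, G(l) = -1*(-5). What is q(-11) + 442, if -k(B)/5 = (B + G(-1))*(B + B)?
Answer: 4822/11 ≈ 438.36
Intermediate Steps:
G(l) = 5
k(B) = -10*B*(5 + B) (k(B) = -5*(B + 5)*(B + B) = -5*(5 + B)*2*B = -10*B*(5 + B))
q(F) = 40/F (q(F) = (-10*(-4)*(5 - 4))/F = (-10*(-4)*1)/F = 40/F)
q(-11) + 442 = 40/(-11) + 442 = 40*(-1/11) + 442 = -40/11 + 442 = 4822/11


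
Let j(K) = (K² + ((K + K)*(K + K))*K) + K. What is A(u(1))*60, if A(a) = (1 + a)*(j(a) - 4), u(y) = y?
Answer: 240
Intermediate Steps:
j(K) = K + K² + 4*K³ (j(K) = (K² + ((2*K)*(2*K))*K) + K = (K² + (4*K²)*K) + K = (K² + 4*K³) + K = K + K² + 4*K³)
A(a) = (1 + a)*(-4 + a*(1 + a + 4*a²)) (A(a) = (1 + a)*(a*(1 + a + 4*a²) - 4) = (1 + a)*(-4 + a*(1 + a + 4*a²)))
A(u(1))*60 = (-4 - 3*1 + 2*1² + 4*1⁴ + 5*1³)*60 = (-4 - 3 + 2*1 + 4*1 + 5*1)*60 = (-4 - 3 + 2 + 4 + 5)*60 = 4*60 = 240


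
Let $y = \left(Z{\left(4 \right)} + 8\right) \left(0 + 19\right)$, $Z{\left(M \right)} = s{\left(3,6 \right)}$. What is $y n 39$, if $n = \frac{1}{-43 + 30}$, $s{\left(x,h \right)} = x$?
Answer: $-627$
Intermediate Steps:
$Z{\left(M \right)} = 3$
$n = - \frac{1}{13}$ ($n = \frac{1}{-13} = - \frac{1}{13} \approx -0.076923$)
$y = 209$ ($y = \left(3 + 8\right) \left(0 + 19\right) = 11 \cdot 19 = 209$)
$y n 39 = 209 \left(- \frac{1}{13}\right) 39 = \left(- \frac{209}{13}\right) 39 = -627$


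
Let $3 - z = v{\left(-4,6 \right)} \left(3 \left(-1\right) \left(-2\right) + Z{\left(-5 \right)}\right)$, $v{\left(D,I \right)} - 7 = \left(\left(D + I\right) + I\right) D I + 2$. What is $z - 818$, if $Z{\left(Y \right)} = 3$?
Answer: $832$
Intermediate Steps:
$v{\left(D,I \right)} = 9 + D I \left(D + 2 I\right)$ ($v{\left(D,I \right)} = 7 + \left(\left(\left(D + I\right) + I\right) D I + 2\right) = 7 + \left(\left(D + 2 I\right) D I + 2\right) = 7 + \left(D \left(D + 2 I\right) I + 2\right) = 7 + \left(D I \left(D + 2 I\right) + 2\right) = 7 + \left(2 + D I \left(D + 2 I\right)\right) = 9 + D I \left(D + 2 I\right)$)
$z = 1650$ ($z = 3 - \left(9 + 6 \left(-4\right)^{2} + 2 \left(-4\right) 6^{2}\right) \left(3 \left(-1\right) \left(-2\right) + 3\right) = 3 - \left(9 + 6 \cdot 16 + 2 \left(-4\right) 36\right) \left(\left(-3\right) \left(-2\right) + 3\right) = 3 - \left(9 + 96 - 288\right) \left(6 + 3\right) = 3 - \left(-183\right) 9 = 3 - -1647 = 3 + 1647 = 1650$)
$z - 818 = 1650 - 818 = 832$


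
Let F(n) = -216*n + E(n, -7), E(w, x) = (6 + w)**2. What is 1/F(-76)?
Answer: 1/21316 ≈ 4.6913e-5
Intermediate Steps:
F(n) = (6 + n)**2 - 216*n (F(n) = -216*n + (6 + n)**2 = (6 + n)**2 - 216*n)
1/F(-76) = 1/((6 - 76)**2 - 216*(-76)) = 1/((-70)**2 + 16416) = 1/(4900 + 16416) = 1/21316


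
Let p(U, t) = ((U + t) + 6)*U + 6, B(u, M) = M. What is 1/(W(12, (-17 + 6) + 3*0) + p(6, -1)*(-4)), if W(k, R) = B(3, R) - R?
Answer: -1/288 ≈ -0.0034722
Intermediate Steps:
p(U, t) = 6 + U*(6 + U + t) (p(U, t) = (6 + U + t)*U + 6 = U*(6 + U + t) + 6 = 6 + U*(6 + U + t))
W(k, R) = 0 (W(k, R) = R - R = 0)
1/(W(12, (-17 + 6) + 3*0) + p(6, -1)*(-4)) = 1/(0 + (6 + 6**2 + 6*6 + 6*(-1))*(-4)) = 1/(0 + (6 + 36 + 36 - 6)*(-4)) = 1/(0 + 72*(-4)) = 1/(0 - 288) = 1/(-288) = -1/288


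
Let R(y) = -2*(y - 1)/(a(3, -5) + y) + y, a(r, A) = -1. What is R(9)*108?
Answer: 756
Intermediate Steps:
R(y) = -2 + y (R(y) = -2*(y - 1)/(-1 + y) + y = -2*(-1 + y)/(-1 + y) + y = -2*1 + y = -2 + y)
R(9)*108 = (-2 + 9)*108 = 7*108 = 756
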